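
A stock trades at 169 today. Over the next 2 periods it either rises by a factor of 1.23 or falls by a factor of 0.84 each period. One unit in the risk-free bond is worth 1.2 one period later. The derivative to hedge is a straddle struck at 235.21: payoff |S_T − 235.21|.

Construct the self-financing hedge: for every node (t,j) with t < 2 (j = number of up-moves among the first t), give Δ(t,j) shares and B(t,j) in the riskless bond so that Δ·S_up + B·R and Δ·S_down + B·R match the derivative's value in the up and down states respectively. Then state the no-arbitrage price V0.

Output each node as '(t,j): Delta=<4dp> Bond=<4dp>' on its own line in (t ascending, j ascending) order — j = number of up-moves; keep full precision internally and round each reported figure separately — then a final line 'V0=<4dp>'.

(0,0): Delta=-0.5222 Bond=106.8153
(1,0): Delta=-1.0000 Bond=196.0083
(1,1): Delta=-0.4950 Bond=122.5259
V0=18.5652

No-arbitrage ⇒ martingale measure with p* = (R−d)/(u−d) = 0.9231.
Payoff layer (t=2): V(2,0)=115.9636, V(2,1)=60.5992, V(2,2)=20.4701
  t=1,j=0: stock 141.9600 → up 174.6108 (V=60.5992), down 119.2464 (V=115.9636). Price 54.0483; hedge Δ=-1.0000, bond B=196.0083.
  t=1,j=1: stock 207.8700 → up 255.6801 (V=20.4701), down 174.6108 (V=60.5992). Price 19.6308; hedge Δ=-0.4950, bond B=122.5259.
  t=0,j=0: stock 169.0000 → up 207.8700 (V=19.6308), down 141.9600 (V=54.0483). Price 18.5652; hedge Δ=-0.5222, bond B=106.8153.
Root portfolio cost Δ·169+B reproduces V0=18.5652.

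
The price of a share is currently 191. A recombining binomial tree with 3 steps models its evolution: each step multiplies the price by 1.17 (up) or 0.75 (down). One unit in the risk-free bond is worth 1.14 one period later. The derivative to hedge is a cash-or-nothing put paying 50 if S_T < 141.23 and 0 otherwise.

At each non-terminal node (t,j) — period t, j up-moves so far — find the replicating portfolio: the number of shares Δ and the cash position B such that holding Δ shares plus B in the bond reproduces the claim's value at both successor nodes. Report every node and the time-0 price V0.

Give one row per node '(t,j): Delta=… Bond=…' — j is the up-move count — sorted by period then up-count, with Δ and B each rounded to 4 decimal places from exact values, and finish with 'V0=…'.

Risk-neutral probability p* = (R−d)/(u−d) = (1.14−0.75)/(1.17−0.75) = 0.9286.
Payoff layer (t=3): V(3,0)=50.0000, V(3,1)=50.0000, V(3,2)=0.0000, V(3,3)=0.0000
  t=2,j=0: stock 107.4375 → up 125.7019 (V=50.0000), down 80.5781 (V=50.0000). Price 43.8596; hedge Δ=0.0000, bond B=43.8596.
  t=2,j=1: stock 167.6025 → up 196.0949 (V=0.0000), down 125.7019 (V=50.0000). Price 3.1328; hedge Δ=-0.7103, bond B=122.1805.
  t=2,j=2: stock 261.4599 → up 305.9081 (V=0.0000), down 196.0949 (V=0.0000). Price 0.0000; hedge Δ=0.0000, bond B=0.0000.
  t=1,j=0: stock 143.2500 → up 167.6025 (V=3.1328), down 107.4375 (V=43.8596). Price 5.2999; hedge Δ=-0.6769, bond B=102.2685.
  t=1,j=1: stock 223.4700 → up 261.4599 (V=0.0000), down 167.6025 (V=3.1328). Price 0.1963; hedge Δ=-0.0334, bond B=7.6554.
  t=0,j=0: stock 191.0000 → up 223.4700 (V=0.1963), down 143.2500 (V=5.2999). Price 0.4920; hedge Δ=-0.0636, bond B=12.6434.
Self-financing check: at every node Δ·S+B equals the discounted successor values.

(0,0): Delta=-0.0636 Bond=12.6434
(1,0): Delta=-0.6769 Bond=102.2685
(1,1): Delta=-0.0334 Bond=7.6554
(2,0): Delta=0.0000 Bond=43.8596
(2,1): Delta=-0.7103 Bond=122.1805
(2,2): Delta=0.0000 Bond=0.0000
V0=0.4920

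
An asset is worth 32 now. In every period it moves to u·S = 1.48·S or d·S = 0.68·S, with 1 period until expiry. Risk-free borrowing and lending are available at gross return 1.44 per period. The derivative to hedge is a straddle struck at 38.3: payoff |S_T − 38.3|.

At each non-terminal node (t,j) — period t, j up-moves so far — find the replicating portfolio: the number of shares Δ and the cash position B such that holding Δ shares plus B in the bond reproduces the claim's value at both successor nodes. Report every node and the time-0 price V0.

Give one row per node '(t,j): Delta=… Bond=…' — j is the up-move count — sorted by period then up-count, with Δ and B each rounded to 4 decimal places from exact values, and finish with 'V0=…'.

(0,0): Delta=-0.2922 Bond=15.9014
V0=6.5514

No-arbitrage ⇒ martingale measure with p* = (R−d)/(u−d) = 0.9500.
Terminal values V(1,·): V(1,0)=16.5400, V(1,1)=9.0600
(0,0): S=32.0000. Δ = (V_up−V_dn)/(S_up−S_dn) = (9.0600−16.5400)/(47.3600−21.7600) = -0.2922. V = [p*·9.0600 + (1−p*)·16.5400]/1.44 = 6.5514. B = V − Δ·S = 15.9014.
Check: Δ(0,0)·S0 + B(0,0) = 6.5514 = V0.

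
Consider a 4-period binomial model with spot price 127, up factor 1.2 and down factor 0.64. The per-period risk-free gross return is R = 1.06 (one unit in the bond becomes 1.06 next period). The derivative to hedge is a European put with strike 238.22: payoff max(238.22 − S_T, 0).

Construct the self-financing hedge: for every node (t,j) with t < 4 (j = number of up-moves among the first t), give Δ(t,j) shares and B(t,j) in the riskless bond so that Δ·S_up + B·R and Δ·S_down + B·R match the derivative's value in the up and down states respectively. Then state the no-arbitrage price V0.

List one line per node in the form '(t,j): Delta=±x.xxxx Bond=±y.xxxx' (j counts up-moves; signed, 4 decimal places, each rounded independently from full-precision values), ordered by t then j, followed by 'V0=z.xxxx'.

(0,0): Delta=-0.8749 Bond=179.0964
(1,0): Delta=-1.0000 Bond=200.0141
(1,1): Delta=-0.8526 Bond=186.4516
(2,0): Delta=-1.0000 Bond=212.0150
(2,1): Delta=-1.0000 Bond=212.0150
(2,2): Delta=-0.8264 Bond=192.8466
(3,0): Delta=-1.0000 Bond=224.7358
(3,1): Delta=-1.0000 Bond=224.7358
(3,2): Delta=-1.0000 Bond=224.7358
(3,3): Delta=-0.7955 Bond=197.6445
V0=67.9900

Since d<R<u, set p* = (R−d)/(u−d) = 0.7500; price each node as the discounted p*-expectation of its children.
Terminal payoffs: V(4,0)=216.9129, V(4,1)=198.2693, V(4,2)=163.3124, V(4,3)=97.7682, V(4,4)=0.0000
(3,0): S=33.2923. Δ = (V_up−V_dn)/(S_up−S_dn) = (198.2693−216.9129)/(39.9507−21.3071) = -1.0000. V = [p*·198.2693 + (1−p*)·216.9129]/1.06 = 191.4436. B = V − Δ·S = 224.7358.
(3,1): S=62.4230. Δ = (V_up−V_dn)/(S_up−S_dn) = (163.3124−198.2693)/(74.9076−39.9507) = -1.0000. V = [p*·163.3124 + (1−p*)·198.2693]/1.06 = 162.3128. B = V − Δ·S = 224.7358.
(3,2): S=117.0432. Δ = (V_up−V_dn)/(S_up−S_dn) = (97.7682−163.3124)/(140.4518−74.9076) = -1.0000. V = [p*·97.7682 + (1−p*)·163.3124]/1.06 = 107.6926. B = V − Δ·S = 224.7358.
(3,3): S=219.4560. Δ = (V_up−V_dn)/(S_up−S_dn) = (0.0000−97.7682)/(263.3472−140.4518) = -0.7955. V = [p*·0.0000 + (1−p*)·97.7682]/1.06 = 23.0585. B = V − Δ·S = 197.6445.
(2,0): S=52.0192. Δ = (V_up−V_dn)/(S_up−S_dn) = (162.3128−191.4436)/(62.4230−33.2923) = -1.0000. V = [p*·162.3128 + (1−p*)·191.4436]/1.06 = 159.9958. B = V − Δ·S = 212.0150.
(2,1): S=97.5360. Δ = (V_up−V_dn)/(S_up−S_dn) = (107.6926−162.3128)/(117.0432−62.4230) = -1.0000. V = [p*·107.6926 + (1−p*)·162.3128]/1.06 = 114.4790. B = V − Δ·S = 212.0150.
(2,2): S=182.8800. Δ = (V_up−V_dn)/(S_up−S_dn) = (23.0585−107.6926)/(219.4560−117.0432) = -0.8264. V = [p*·23.0585 + (1−p*)·107.6926]/1.06 = 41.7142. B = V − Δ·S = 192.8466.
(1,0): S=81.2800. Δ = (V_up−V_dn)/(S_up−S_dn) = (114.4790−159.9958)/(97.5360−52.0192) = -1.0000. V = [p*·114.4790 + (1−p*)·159.9958]/1.06 = 118.7341. B = V − Δ·S = 200.0141.
(1,1): S=152.4000. Δ = (V_up−V_dn)/(S_up−S_dn) = (41.7142−114.4790)/(182.8800−97.5360) = -0.8526. V = [p*·41.7142 + (1−p*)·114.4790]/1.06 = 56.5145. B = V − Δ·S = 186.4516.
(0,0): S=127.0000. Δ = (V_up−V_dn)/(S_up−S_dn) = (56.5145−118.7341)/(152.4000−81.2800) = -0.8749. V = [p*·56.5145 + (1−p*)·118.7341]/1.06 = 67.9900. B = V − Δ·S = 179.0964.
The time-0 hedge costs 67.9900, which is the no-arbitrage price.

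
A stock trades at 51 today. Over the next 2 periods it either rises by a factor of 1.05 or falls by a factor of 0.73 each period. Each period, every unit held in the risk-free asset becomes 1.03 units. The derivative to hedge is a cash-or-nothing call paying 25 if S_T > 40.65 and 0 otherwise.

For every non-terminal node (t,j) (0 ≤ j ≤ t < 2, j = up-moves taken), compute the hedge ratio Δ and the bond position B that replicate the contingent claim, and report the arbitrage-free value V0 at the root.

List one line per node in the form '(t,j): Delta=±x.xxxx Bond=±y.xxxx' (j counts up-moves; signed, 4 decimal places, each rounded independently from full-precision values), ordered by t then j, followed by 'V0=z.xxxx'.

No-arbitrage ⇒ martingale measure with p* = (R−d)/(u−d) = 0.9375.
At expiry t=2: V(2,0)=0.0000, V(2,1)=0.0000, V(2,2)=25.0000
Node (1,0) S=37.2300: V=(p*·0.0000+(1−p*)·0.0000)/1.03=0.0000; Δ=(0.0000−0.0000)/(39.0915−27.1779)=0.0000; B=V−Δ·S=0.0000
Node (1,1) S=53.5500: V=(p*·25.0000+(1−p*)·0.0000)/1.03=22.7549; Δ=(25.0000−0.0000)/(56.2275−39.0915)=1.4589; B=V−Δ·S=-55.3701
Node (0,0) S=51.0000: V=(p*·22.7549+(1−p*)·0.0000)/1.03=20.7113; Δ=(22.7549−0.0000)/(53.5500−37.2300)=1.3943; B=V−Δ·S=-50.3976
Check: Δ(0,0)·S0 + B(0,0) = 20.7113 = V0.

(0,0): Delta=1.3943 Bond=-50.3976
(1,0): Delta=0.0000 Bond=0.0000
(1,1): Delta=1.4589 Bond=-55.3701
V0=20.7113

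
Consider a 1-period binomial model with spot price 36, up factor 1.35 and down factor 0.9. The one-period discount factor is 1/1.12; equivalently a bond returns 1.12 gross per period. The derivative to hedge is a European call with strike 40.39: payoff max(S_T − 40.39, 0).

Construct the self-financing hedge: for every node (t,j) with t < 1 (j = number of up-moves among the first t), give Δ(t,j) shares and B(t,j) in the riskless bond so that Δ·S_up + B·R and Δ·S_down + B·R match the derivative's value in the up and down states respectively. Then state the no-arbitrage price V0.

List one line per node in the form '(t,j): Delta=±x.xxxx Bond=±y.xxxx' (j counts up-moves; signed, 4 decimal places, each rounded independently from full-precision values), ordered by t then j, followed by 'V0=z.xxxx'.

No-arbitrage ⇒ martingale measure with p* = (R−d)/(u−d) = 0.4889.
At expiry t=1: V(1,0)=0.0000, V(1,1)=8.2100
Node (0,0) S=36.0000: V=(p*·8.2100+(1−p*)·0.0000)/1.12=3.5837; Δ=(8.2100−0.0000)/(48.6000−32.4000)=0.5068; B=V−Δ·S=-14.6607
Check: Δ(0,0)·S0 + B(0,0) = 3.5837 = V0.

(0,0): Delta=0.5068 Bond=-14.6607
V0=3.5837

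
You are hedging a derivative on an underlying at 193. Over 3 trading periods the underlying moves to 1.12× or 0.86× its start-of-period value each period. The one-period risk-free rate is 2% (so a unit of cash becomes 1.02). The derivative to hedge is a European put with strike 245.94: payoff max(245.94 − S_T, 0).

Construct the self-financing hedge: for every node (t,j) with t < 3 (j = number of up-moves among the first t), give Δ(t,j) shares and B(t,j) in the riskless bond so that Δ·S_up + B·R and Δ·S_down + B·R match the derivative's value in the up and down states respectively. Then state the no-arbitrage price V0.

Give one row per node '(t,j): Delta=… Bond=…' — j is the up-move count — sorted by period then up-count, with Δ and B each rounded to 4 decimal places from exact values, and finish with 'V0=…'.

Under the risk-neutral measure, an up-move has probability p* = (R−d)/(u−d) = 0.6154 and values discount at R = 1.02.
At expiry t=3: V(3,0)=123.1812, V(3,1)=86.0681, V(3,2)=37.7347, V(3,3)=0.0000
(2,0): S=142.7428. Δ = (V_up−V_dn)/(S_up−S_dn) = (86.0681−123.1812)/(159.8719−122.7588) = -1.0000. V = [p*·86.0681 + (1−p*)·123.1812]/1.02 = 98.3748. B = V − Δ·S = 241.1176.
(2,1): S=185.8976. Δ = (V_up−V_dn)/(S_up−S_dn) = (37.7347−86.0681)/(208.2053−159.8719) = -1.0000. V = [p*·37.7347 + (1−p*)·86.0681]/1.02 = 55.2200. B = V − Δ·S = 241.1176.
(2,2): S=242.0992. Δ = (V_up−V_dn)/(S_up−S_dn) = (0.0000−37.7347)/(271.1511−208.2053) = -0.5995. V = [p*·0.0000 + (1−p*)·37.7347]/1.02 = 14.2288. B = V − Δ·S = 159.3622.
(1,0): S=165.9800. Δ = (V_up−V_dn)/(S_up−S_dn) = (55.2200−98.3748)/(185.8976−142.7428) = -1.0000. V = [p*·55.2200 + (1−p*)·98.3748]/1.02 = 70.4099. B = V − Δ·S = 236.3899.
(1,1): S=216.1600. Δ = (V_up−V_dn)/(S_up−S_dn) = (14.2288−55.2200)/(242.0992−185.8976) = -0.7294. V = [p*·14.2288 + (1−p*)·55.2200]/1.02 = 29.4065. B = V − Δ·S = 187.0653.
(0,0): S=193.0000. Δ = (V_up−V_dn)/(S_up−S_dn) = (29.4065−70.4099)/(216.1600−165.9800) = -0.8171. V = [p*·29.4065 + (1−p*)·70.4099]/1.02 = 44.2912. B = V − Δ·S = 201.9963.
The time-0 hedge costs 44.2912, which is the no-arbitrage price.

(0,0): Delta=-0.8171 Bond=201.9963
(1,0): Delta=-1.0000 Bond=236.3899
(1,1): Delta=-0.7294 Bond=187.0653
(2,0): Delta=-1.0000 Bond=241.1176
(2,1): Delta=-1.0000 Bond=241.1176
(2,2): Delta=-0.5995 Bond=159.3622
V0=44.2912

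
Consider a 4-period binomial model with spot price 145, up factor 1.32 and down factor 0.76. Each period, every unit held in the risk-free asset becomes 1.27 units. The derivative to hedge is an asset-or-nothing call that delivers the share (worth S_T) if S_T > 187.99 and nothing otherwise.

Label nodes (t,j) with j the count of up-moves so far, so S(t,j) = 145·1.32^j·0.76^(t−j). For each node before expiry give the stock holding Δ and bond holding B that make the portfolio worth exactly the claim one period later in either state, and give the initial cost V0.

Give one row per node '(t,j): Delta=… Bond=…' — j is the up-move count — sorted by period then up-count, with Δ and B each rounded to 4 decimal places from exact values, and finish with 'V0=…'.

Risk-neutral probability p* = (R−d)/(u−d) = (1.27−0.76)/(1.32−0.76) = 0.9107.
Payoff layer (t=4): V(4,0)=0.0000, V(4,1)=0.0000, V(4,2)=0.0000, V(4,3)=253.4565, V(4,4)=440.2139
  t=3,j=0: stock 63.6515 → up 84.0200 (V=0.0000), down 48.3752 (V=0.0000). Price 0.0000; hedge Δ=0.0000, bond B=0.0000.
  t=3,j=1: stock 110.5526 → up 145.9295 (V=0.0000), down 84.0200 (V=0.0000). Price 0.0000; hedge Δ=0.0000, bond B=0.0000.
  t=3,j=2: stock 192.0125 → up 253.4565 (V=253.4565), down 145.9295 (V=0.0000). Price 181.7531; hedge Δ=2.3571, bond B=-270.8478.
  t=3,j=3: stock 333.4954 → up 440.2139 (V=440.2139), down 253.4565 (V=253.4565). Price 333.4954; hedge Δ=1.0000, bond B=0.0000.
  t=2,j=0: stock 83.7520 → up 110.5526 (V=0.0000), down 63.6515 (V=0.0000). Price 0.0000; hedge Δ=0.0000, bond B=0.0000.
  t=2,j=1: stock 145.4640 → up 192.0125 (V=181.7531), down 110.5526 (V=0.0000). Price 130.3348; hedge Δ=2.2312, bond B=-194.2243.
  t=2,j=2: stock 252.6480 → up 333.4954 (V=333.4954), down 192.0125 (V=181.7531). Price 251.9267; hedge Δ=1.0725, bond B=-19.0416.
  t=1,j=0: stock 110.2000 → up 145.4640 (V=130.3348), down 83.7520 (V=0.0000). Price 93.4628; hedge Δ=2.1120, bond B=-139.2779.
  t=1,j=1: stock 191.4000 → up 252.6480 (V=251.9267), down 145.4640 (V=130.3348). Price 189.8191; hedge Δ=1.1344, bond B=-27.3094.
  t=0,j=0: stock 145.0000 → up 191.4000 (V=189.8191), down 110.2000 (V=93.4628). Price 142.6897; hedge Δ=1.1867, bond B=-29.3753.
Each (Δ,B) replicates both successor values, so the strategy is self-financing and V0 is arbitrage-free.

(0,0): Delta=1.1867 Bond=-29.3753
(1,0): Delta=2.1120 Bond=-139.2779
(1,1): Delta=1.1344 Bond=-27.3094
(2,0): Delta=0.0000 Bond=0.0000
(2,1): Delta=2.2312 Bond=-194.2243
(2,2): Delta=1.0725 Bond=-19.0416
(3,0): Delta=0.0000 Bond=0.0000
(3,1): Delta=0.0000 Bond=0.0000
(3,2): Delta=2.3571 Bond=-270.8478
(3,3): Delta=1.0000 Bond=0.0000
V0=142.6897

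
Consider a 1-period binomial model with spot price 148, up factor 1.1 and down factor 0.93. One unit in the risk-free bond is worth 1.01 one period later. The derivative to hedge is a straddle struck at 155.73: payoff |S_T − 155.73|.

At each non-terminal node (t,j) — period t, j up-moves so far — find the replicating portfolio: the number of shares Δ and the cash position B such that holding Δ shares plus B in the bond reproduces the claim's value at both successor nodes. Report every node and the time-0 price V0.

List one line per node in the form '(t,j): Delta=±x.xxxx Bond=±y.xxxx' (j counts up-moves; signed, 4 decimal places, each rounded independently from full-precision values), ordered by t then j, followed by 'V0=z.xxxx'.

Risk-neutral probability p* = (R−d)/(u−d) = (1.01−0.93)/(1.1−0.93) = 0.4706.
Payoff layer (t=1): V(1,0)=18.0900, V(1,1)=7.0700
(0,0): S=148.0000. Δ = (V_up−V_dn)/(S_up−S_dn) = (7.0700−18.0900)/(162.8000−137.6400) = -0.4380. V = [p*·7.0700 + (1−p*)·18.0900]/1.01 = 12.7764. B = V − Δ·S = 77.5999.
Each (Δ,B) replicates both successor values, so the strategy is self-financing and V0 is arbitrage-free.

(0,0): Delta=-0.4380 Bond=77.5999
V0=12.7764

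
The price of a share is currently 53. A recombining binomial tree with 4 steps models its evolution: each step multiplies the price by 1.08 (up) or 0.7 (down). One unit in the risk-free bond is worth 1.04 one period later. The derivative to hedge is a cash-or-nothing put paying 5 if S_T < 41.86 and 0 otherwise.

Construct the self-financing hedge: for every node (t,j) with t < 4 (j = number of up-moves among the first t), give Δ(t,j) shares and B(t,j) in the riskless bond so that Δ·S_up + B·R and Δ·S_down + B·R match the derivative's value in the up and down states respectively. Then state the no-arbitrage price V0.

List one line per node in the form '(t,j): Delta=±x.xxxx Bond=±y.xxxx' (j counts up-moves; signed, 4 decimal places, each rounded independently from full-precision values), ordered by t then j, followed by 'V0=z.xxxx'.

(0,0): Delta=-0.0558 Bond=3.2030
(1,0): Delta=-0.2625 Bond=11.0000
(1,1): Delta=-0.0400 Bond=2.4289
(2,0): Delta=0.0000 Bond=4.6228
(2,1): Delta=-0.2825 Bond=12.2420
(2,2): Delta=-0.0215 Bond=1.3830
(3,0): Delta=0.0000 Bond=4.8077
(3,1): Delta=0.0000 Bond=4.8077
(3,2): Delta=-0.3041 Bond=13.6640
(3,3): Delta=0.0000 Bond=0.0000
V0=0.2458

The replicating-portfolio and risk-neutral prices coincide; use p* = (1.04−0.7)/(1.08−0.7) = 0.8947 for the latter.
Payoff layer (t=4): V(4,0)=5.0000, V(4,1)=5.0000, V(4,2)=5.0000, V(4,3)=0.0000, V(4,4)=0.0000
  t=3,j=0: stock 18.1790 → up 19.6333 (V=5.0000), down 12.7253 (V=5.0000). Price 4.8077; hedge Δ=0.0000, bond B=4.8077.
  t=3,j=1: stock 28.0476 → up 30.2914 (V=5.0000), down 19.6333 (V=5.0000). Price 4.8077; hedge Δ=0.0000, bond B=4.8077.
  t=3,j=2: stock 43.2734 → up 46.7353 (V=0.0000), down 30.2914 (V=5.0000). Price 0.5061; hedge Δ=-0.3041, bond B=13.6640.
  t=3,j=3: stock 66.7647 → up 72.1059 (V=0.0000), down 46.7353 (V=0.0000). Price 0.0000; hedge Δ=0.0000, bond B=0.0000.
  t=2,j=0: stock 25.9700 → up 28.0476 (V=4.8077), down 18.1790 (V=4.8077). Price 4.6228; hedge Δ=0.0000, bond B=4.6228.
  t=2,j=1: stock 40.0680 → up 43.2734 (V=0.5061), down 28.0476 (V=4.8077). Price 0.9220; hedge Δ=-0.2825, bond B=12.2420.
  t=2,j=2: stock 61.8192 → up 66.7647 (V=0.0000), down 43.2734 (V=0.5061). Price 0.0512; hedge Δ=-0.0215, bond B=1.3830.
  t=1,j=0: stock 37.1000 → up 40.0680 (V=0.9220), down 25.9700 (V=4.6228). Price 1.2611; hedge Δ=-0.2625, bond B=11.0000.
  t=1,j=1: stock 57.2400 → up 61.8192 (V=0.0512), down 40.0680 (V=0.9220). Price 0.1374; hedge Δ=-0.0400, bond B=2.4289.
  t=0,j=0: stock 53.0000 → up 57.2400 (V=0.1374), down 37.1000 (V=1.2611). Price 0.2458; hedge Δ=-0.0558, bond B=3.2030.
Each (Δ,B) replicates both successor values, so the strategy is self-financing and V0 is arbitrage-free.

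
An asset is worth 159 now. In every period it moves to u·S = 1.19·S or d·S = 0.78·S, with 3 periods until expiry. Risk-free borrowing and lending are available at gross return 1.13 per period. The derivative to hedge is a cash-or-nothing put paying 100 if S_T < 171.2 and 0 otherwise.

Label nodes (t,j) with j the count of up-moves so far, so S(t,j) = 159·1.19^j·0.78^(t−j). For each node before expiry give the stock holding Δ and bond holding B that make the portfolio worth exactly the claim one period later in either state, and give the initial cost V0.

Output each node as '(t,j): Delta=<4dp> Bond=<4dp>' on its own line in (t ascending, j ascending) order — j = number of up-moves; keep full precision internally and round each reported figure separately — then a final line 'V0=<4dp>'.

Since d<R<u, set p* = (R−d)/(u−d) = 0.8537; price each node as the discounted p*-expectation of its children.
Terminal payoffs: V(3,0)=100.0000, V(3,1)=100.0000, V(3,2)=0.0000, V(3,3)=0.0000
Node (2,0) S=96.7356: V=(p*·100.0000+(1−p*)·100.0000)/1.13=88.4956; Δ=(100.0000−100.0000)/(115.1154−75.4538)=0.0000; B=V−Δ·S=88.4956
Node (2,1) S=147.5838: V=(p*·0.0000+(1−p*)·100.0000)/1.13=12.9506; Δ=(0.0000−100.0000)/(175.6247−115.1154)=-1.6526; B=V−Δ·S=256.8530
Node (2,2) S=225.1599: V=(p*·0.0000+(1−p*)·0.0000)/1.13=0.0000; Δ=(0.0000−0.0000)/(267.9403−175.6247)=0.0000; B=V−Δ·S=0.0000
Node (1,0) S=124.0200: V=(p*·12.9506+(1−p*)·88.4956)/1.13=21.2442; Δ=(12.9506−88.4956)/(147.5838−96.7356)=-1.4857; B=V−Δ·S=205.5003
Node (1,1) S=189.2100: V=(p*·0.0000+(1−p*)·12.9506)/1.13=1.6772; Δ=(0.0000−12.9506)/(225.1599−147.5838)=-0.1669; B=V−Δ·S=33.2639
Node (0,0) S=159.0000: V=(p*·1.6772+(1−p*)·21.2442)/1.13=4.0183; Δ=(1.6772−21.2442)/(189.2100−124.0200)=-0.3002; B=V−Δ·S=51.7427
Self-financing check: at every node Δ·S+B equals the discounted successor values.

(0,0): Delta=-0.3002 Bond=51.7427
(1,0): Delta=-1.4857 Bond=205.5003
(1,1): Delta=-0.1669 Bond=33.2639
(2,0): Delta=0.0000 Bond=88.4956
(2,1): Delta=-1.6526 Bond=256.8530
(2,2): Delta=0.0000 Bond=0.0000
V0=4.0183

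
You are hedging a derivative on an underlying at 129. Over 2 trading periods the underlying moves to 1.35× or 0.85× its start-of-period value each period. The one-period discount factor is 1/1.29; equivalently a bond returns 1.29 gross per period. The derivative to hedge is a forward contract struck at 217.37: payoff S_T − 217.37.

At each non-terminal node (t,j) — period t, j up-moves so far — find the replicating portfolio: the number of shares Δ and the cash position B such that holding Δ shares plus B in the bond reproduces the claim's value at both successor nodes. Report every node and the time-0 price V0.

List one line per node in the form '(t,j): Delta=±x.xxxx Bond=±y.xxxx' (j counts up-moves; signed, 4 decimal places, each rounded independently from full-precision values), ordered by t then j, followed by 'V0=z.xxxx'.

(0,0): Delta=1.0000 Bond=-130.6232
(1,0): Delta=1.0000 Bond=-168.5039
(1,1): Delta=1.0000 Bond=-168.5039
V0=-1.6232

Since d<R<u, set p* = (R−d)/(u−d) = 0.8800; price each node as the discounted p*-expectation of its children.
Payoff layer (t=2): V(2,0)=-124.1675, V(2,1)=-69.3425, V(2,2)=17.7325
(1,0): S=109.6500. Δ = (V_up−V_dn)/(S_up−S_dn) = (-69.3425−-124.1675)/(148.0275−93.2025) = 1.0000. V = [p*·-69.3425 + (1−p*)·-124.1675]/1.29 = -58.8539. B = V − Δ·S = -168.5039.
(1,1): S=174.1500. Δ = (V_up−V_dn)/(S_up−S_dn) = (17.7325−-69.3425)/(235.1025−148.0275) = 1.0000. V = [p*·17.7325 + (1−p*)·-69.3425]/1.29 = 5.6461. B = V − Δ·S = -168.5039.
(0,0): S=129.0000. Δ = (V_up−V_dn)/(S_up−S_dn) = (5.6461−-58.8539)/(174.1500−109.6500) = 1.0000. V = [p*·5.6461 + (1−p*)·-58.8539]/1.29 = -1.6232. B = V − Δ·S = -130.6232.
Check: Δ(0,0)·S0 + B(0,0) = -1.6232 = V0.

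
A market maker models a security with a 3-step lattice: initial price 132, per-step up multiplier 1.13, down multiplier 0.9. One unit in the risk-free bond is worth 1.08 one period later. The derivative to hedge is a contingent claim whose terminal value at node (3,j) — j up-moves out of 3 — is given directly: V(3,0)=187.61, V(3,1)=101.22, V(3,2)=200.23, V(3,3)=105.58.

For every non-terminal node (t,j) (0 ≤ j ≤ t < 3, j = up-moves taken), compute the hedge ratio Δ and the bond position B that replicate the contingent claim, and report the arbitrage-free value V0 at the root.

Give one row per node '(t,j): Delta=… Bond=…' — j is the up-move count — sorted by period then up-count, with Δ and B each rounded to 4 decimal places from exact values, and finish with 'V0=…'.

(0,0): Delta=-0.8010 Bond=219.8387
(1,0): Delta=1.9894 Bond=-94.0649
(1,1): Delta=-1.4183 Bond=329.5066
(2,0): Delta=-3.5130 Bond=486.7202
(2,1): Delta=3.2067 Bond=-265.0097
(2,2): Delta=-2.4415 Bond=528.3329
V0=114.1103

No-arbitrage ⇒ martingale measure with p* = (R−d)/(u−d) = 0.7826.
At expiry t=3: V(3,0)=187.6100, V(3,1)=101.2200, V(3,2)=200.2300, V(3,3)=105.5800
Node (2,0) S=106.9200: V=(p*·101.2200+(1−p*)·187.6100)/1.08=111.1115; Δ=(101.2200−187.6100)/(120.8196−96.2280)=-3.5130; B=V−Δ·S=486.7202
Node (2,1) S=134.2440: V=(p*·200.2300+(1−p*)·101.2200)/1.08=165.4686; Δ=(200.2300−101.2200)/(151.6957−120.8196)=3.2067; B=V−Δ·S=-265.0097
Node (2,2) S=168.5508: V=(p*·105.5800+(1−p*)·200.2300)/1.08=116.8112; Δ=(105.5800−200.2300)/(190.4624−151.6957)=-2.4415; B=V−Δ·S=528.3329
Node (1,0) S=118.8000: V=(p*·165.4686+(1−p*)·111.1115)/1.08=142.2702; Δ=(165.4686−111.1115)/(134.2440−106.9200)=1.9894; B=V−Δ·S=-94.0649
Node (1,1) S=149.1600: V=(p*·116.8112+(1−p*)·165.4686)/1.08=117.9527; Δ=(116.8112−165.4686)/(168.5508−134.2440)=-1.4183; B=V−Δ·S=329.5066
Node (0,0) S=132.0000: V=(p*·117.9527+(1−p*)·142.2702)/1.08=114.1103; Δ=(117.9527−142.2702)/(149.1600−118.8000)=-0.8010; B=V−Δ·S=219.8387
The time-0 hedge costs 114.1103, which is the no-arbitrage price.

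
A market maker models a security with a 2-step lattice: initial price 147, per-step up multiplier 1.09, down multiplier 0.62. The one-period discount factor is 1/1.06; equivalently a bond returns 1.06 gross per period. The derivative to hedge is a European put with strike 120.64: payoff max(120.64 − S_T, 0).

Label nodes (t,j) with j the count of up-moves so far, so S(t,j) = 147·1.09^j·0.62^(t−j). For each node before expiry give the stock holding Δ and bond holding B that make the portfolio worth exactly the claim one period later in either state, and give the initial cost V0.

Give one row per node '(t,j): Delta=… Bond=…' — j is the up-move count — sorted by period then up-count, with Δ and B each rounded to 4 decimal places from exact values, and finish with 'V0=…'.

(0,0): Delta=-0.3096 Bond=48.0060
(1,0): Delta=-1.0000 Bond=113.8113
(1,1): Delta=-0.2828 Bond=46.5961
V0=2.4978

Risk-neutral probability p* = (R−d)/(u−d) = (1.06−0.62)/(1.09−0.62) = 0.9362.
Terminal payoffs: V(2,0)=64.1332, V(2,1)=21.2974, V(2,2)=0.0000
(1,0): S=91.1400. Δ = (V_up−V_dn)/(S_up−S_dn) = (21.2974−64.1332)/(99.3426−56.5068) = -1.0000. V = [p*·21.2974 + (1−p*)·64.1332]/1.06 = 22.6713. B = V − Δ·S = 113.8113.
(1,1): S=160.2300. Δ = (V_up−V_dn)/(S_up−S_dn) = (0.0000−21.2974)/(174.6507−99.3426) = -0.2828. V = [p*·0.0000 + (1−p*)·21.2974]/1.06 = 1.2825. B = V − Δ·S = 46.5961.
(0,0): S=147.0000. Δ = (V_up−V_dn)/(S_up−S_dn) = (1.2825−22.6713)/(160.2300−91.1400) = -0.3096. V = [p*·1.2825 + (1−p*)·22.6713]/1.06 = 2.4978. B = V − Δ·S = 48.0060.
Check: Δ(0,0)·S0 + B(0,0) = 2.4978 = V0.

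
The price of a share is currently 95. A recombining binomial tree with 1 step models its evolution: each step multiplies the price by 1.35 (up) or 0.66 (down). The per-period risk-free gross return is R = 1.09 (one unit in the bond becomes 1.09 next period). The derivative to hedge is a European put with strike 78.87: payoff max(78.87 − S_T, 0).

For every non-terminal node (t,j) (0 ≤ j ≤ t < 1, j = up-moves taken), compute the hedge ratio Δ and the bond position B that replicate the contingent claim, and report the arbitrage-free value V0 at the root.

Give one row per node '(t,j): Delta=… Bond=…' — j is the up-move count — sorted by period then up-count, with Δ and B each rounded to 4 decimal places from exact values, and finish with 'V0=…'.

Under the risk-neutral measure, an up-move has probability p* = (R−d)/(u−d) = 0.6232 and values discount at R = 1.09.
At expiry t=1: V(1,0)=16.1700, V(1,1)=0.0000
  t=0,j=0: stock 95.0000 → up 128.2500 (V=0.0000), down 62.7000 (V=16.1700). Price 5.5899; hedge Δ=-0.2467, bond B=29.0247.
The time-0 hedge costs 5.5899, which is the no-arbitrage price.

(0,0): Delta=-0.2467 Bond=29.0247
V0=5.5899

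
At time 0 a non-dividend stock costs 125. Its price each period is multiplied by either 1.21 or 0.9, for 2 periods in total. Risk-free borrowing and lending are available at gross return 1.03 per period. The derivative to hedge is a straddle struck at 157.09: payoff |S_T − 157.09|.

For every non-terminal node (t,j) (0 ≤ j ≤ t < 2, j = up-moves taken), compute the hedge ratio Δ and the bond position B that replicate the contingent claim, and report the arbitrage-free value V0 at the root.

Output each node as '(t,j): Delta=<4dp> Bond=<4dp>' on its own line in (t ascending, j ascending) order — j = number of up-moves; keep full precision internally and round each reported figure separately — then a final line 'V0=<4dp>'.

Under the risk-neutral measure, an up-move has probability p* = (R−d)/(u−d) = 0.4194 and values discount at R = 1.03.
At expiry t=2: V(2,0)=55.8400, V(2,1)=20.9650, V(2,2)=25.9225
  t=1,j=0: stock 112.5000 → up 136.1250 (V=20.9650), down 101.2500 (V=55.8400). Price 40.0146; hedge Δ=-1.0000, bond B=152.5146.
  t=1,j=1: stock 151.2500 → up 183.0125 (V=25.9225), down 136.1250 (V=20.9650). Price 22.3728; hedge Δ=0.1057, bond B=6.3808.
  t=0,j=0: stock 125.0000 → up 151.2500 (V=22.3728), down 112.5000 (V=40.0146). Price 31.6664; hedge Δ=-0.4553, bond B=88.5754.
The time-0 hedge costs 31.6664, which is the no-arbitrage price.

(0,0): Delta=-0.4553 Bond=88.5754
(1,0): Delta=-1.0000 Bond=152.5146
(1,1): Delta=0.1057 Bond=6.3808
V0=31.6664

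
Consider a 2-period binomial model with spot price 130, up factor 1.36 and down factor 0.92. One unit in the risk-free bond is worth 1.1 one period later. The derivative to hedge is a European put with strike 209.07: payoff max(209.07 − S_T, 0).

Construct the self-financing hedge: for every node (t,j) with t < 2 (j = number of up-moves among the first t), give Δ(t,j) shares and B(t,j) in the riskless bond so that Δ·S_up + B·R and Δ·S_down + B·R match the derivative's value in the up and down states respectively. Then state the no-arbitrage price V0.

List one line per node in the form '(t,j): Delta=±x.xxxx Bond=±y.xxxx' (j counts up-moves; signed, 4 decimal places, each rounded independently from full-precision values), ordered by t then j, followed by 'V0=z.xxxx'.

(0,0): Delta=-0.7960 Bond=150.6034
(1,0): Delta=-1.0000 Bond=190.0636
(1,1): Delta=-0.5966 Bond=130.4195
V0=47.1250

Risk-neutral probability p* = (R−d)/(u−d) = (1.1−0.92)/(1.36−0.92) = 0.4091.
Terminal payoffs: V(2,0)=99.0380, V(2,1)=46.4140, V(2,2)=0.0000
  t=1,j=0: stock 119.6000 → up 162.6560 (V=46.4140), down 110.0320 (V=99.0380). Price 70.4636; hedge Δ=-1.0000, bond B=190.0636.
  t=1,j=1: stock 176.8000 → up 240.4480 (V=0.0000), down 162.6560 (V=46.4140). Price 24.9331; hedge Δ=-0.5966, bond B=130.4195.
  t=0,j=0: stock 130.0000 → up 176.8000 (V=24.9331), down 119.6000 (V=70.4636). Price 47.1250; hedge Δ=-0.7960, bond B=150.6034.
Root portfolio cost Δ·130+B reproduces V0=47.1250.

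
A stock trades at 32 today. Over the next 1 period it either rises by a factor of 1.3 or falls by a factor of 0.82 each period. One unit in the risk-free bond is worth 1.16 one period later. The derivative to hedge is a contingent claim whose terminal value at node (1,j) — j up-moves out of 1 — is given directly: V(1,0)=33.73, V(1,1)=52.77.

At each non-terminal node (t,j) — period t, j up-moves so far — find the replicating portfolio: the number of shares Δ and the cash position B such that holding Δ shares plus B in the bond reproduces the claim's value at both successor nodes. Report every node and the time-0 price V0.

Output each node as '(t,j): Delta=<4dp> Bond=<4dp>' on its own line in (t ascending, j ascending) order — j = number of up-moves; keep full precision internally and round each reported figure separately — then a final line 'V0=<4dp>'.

Risk-neutral probability p* = (R−d)/(u−d) = (1.16−0.82)/(1.3−0.82) = 0.7083.
Payoff layer (t=1): V(1,0)=33.7300, V(1,1)=52.7700
Node (0,0) S=32.0000: V=(p*·52.7700+(1−p*)·33.7300)/1.16=40.7040; Δ=(52.7700−33.7300)/(41.6000−26.2400)=1.2396; B=V−Δ·S=1.0374
The time-0 hedge costs 40.7040, which is the no-arbitrage price.

(0,0): Delta=1.2396 Bond=1.0374
V0=40.7040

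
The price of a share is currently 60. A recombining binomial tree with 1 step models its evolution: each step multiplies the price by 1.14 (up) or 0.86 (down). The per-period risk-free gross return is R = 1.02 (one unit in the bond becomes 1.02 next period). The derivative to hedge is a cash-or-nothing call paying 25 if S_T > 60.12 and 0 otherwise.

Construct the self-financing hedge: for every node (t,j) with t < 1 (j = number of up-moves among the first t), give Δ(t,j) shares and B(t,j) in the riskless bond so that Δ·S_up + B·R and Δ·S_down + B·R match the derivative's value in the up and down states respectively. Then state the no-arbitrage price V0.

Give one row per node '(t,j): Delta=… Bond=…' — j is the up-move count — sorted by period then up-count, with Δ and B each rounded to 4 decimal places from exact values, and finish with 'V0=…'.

(0,0): Delta=1.4881 Bond=-75.2801
V0=14.0056

The replicating-portfolio and risk-neutral prices coincide; use p* = (1.02−0.86)/(1.14−0.86) = 0.5714 for the latter.
Terminal values V(1,·): V(1,0)=0.0000, V(1,1)=25.0000
Node (0,0) S=60.0000: V=(p*·25.0000+(1−p*)·0.0000)/1.02=14.0056; Δ=(25.0000−0.0000)/(68.4000−51.6000)=1.4881; B=V−Δ·S=-75.2801
Each (Δ,B) replicates both successor values, so the strategy is self-financing and V0 is arbitrage-free.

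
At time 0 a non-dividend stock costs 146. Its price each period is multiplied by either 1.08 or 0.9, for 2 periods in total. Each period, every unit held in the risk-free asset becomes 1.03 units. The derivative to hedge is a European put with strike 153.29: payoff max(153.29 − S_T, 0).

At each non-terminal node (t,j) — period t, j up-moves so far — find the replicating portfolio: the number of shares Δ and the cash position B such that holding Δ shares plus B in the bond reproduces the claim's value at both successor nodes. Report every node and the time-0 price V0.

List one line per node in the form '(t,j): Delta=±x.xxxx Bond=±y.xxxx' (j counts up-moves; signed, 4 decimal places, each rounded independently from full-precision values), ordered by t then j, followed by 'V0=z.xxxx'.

The replicating-portfolio and risk-neutral prices coincide; use p* = (1.03−0.9)/(1.08−0.9) = 0.7222 for the latter.
Payoff layer (t=2): V(2,0)=35.0300, V(2,1)=11.3780, V(2,2)=0.0000
  t=1,j=0: stock 131.4000 → up 141.9120 (V=11.3780), down 118.2600 (V=35.0300). Price 17.4252; hedge Δ=-1.0000, bond B=148.8252.
  t=1,j=1: stock 157.6800 → up 170.2944 (V=0.0000), down 141.9120 (V=11.3780). Price 3.0685; hedge Δ=-0.4009, bond B=66.2796.
  t=0,j=0: stock 146.0000 → up 157.6800 (V=3.0685), down 131.4000 (V=17.4252). Price 6.8510; hedge Δ=-0.5463, bond B=86.6106.
Root portfolio cost Δ·146+B reproduces V0=6.8510.

(0,0): Delta=-0.5463 Bond=86.6106
(1,0): Delta=-1.0000 Bond=148.8252
(1,1): Delta=-0.4009 Bond=66.2796
V0=6.8510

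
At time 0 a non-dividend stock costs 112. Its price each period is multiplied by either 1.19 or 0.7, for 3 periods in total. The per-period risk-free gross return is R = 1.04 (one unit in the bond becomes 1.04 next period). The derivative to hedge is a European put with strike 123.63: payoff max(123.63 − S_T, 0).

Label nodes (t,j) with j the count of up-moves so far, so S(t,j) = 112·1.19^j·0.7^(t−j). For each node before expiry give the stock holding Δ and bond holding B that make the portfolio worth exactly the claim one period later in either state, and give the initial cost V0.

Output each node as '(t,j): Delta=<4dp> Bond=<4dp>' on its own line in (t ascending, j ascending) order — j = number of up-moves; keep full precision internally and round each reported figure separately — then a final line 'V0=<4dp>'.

Under the risk-neutral measure, an up-move has probability p* = (R−d)/(u−d) = 0.6939 and values discount at R = 1.04.
Terminal payoffs: V(3,0)=85.2140, V(3,1)=58.3228, V(3,2)=12.6078, V(3,3)=0.0000
(2,0): S=54.8800. Δ = (V_up−V_dn)/(S_up−S_dn) = (58.3228−85.2140)/(65.3072−38.4160) = -1.0000. V = [p*·58.3228 + (1−p*)·85.2140]/1.04 = 63.9950. B = V − Δ·S = 118.8750.
(2,1): S=93.2960. Δ = (V_up−V_dn)/(S_up−S_dn) = (12.6078−58.3228)/(111.0222−65.3072) = -1.0000. V = [p*·12.6078 + (1−p*)·58.3228]/1.04 = 25.5790. B = V − Δ·S = 118.8750.
(2,2): S=158.6032. Δ = (V_up−V_dn)/(S_up−S_dn) = (0.0000−12.6078)/(188.7378−111.0222) = -0.1622. V = [p*·0.0000 + (1−p*)·12.6078]/1.04 = 3.7111. B = V − Δ·S = 29.4412.
(1,0): S=78.4000. Δ = (V_up−V_dn)/(S_up−S_dn) = (25.5790−63.9950)/(93.2960−54.8800) = -1.0000. V = [p*·25.5790 + (1−p*)·63.9950]/1.04 = 35.9029. B = V − Δ·S = 114.3029.
(1,1): S=133.2800. Δ = (V_up−V_dn)/(S_up−S_dn) = (3.7111−25.5790)/(158.6032−93.2960) = -0.3348. V = [p*·3.7111 + (1−p*)·25.5790]/1.04 = 10.0051. B = V − Δ·S = 54.6336.
(0,0): S=112.0000. Δ = (V_up−V_dn)/(S_up−S_dn) = (10.0051−35.9029)/(133.2800−78.4000) = -0.4719. V = [p*·10.0051 + (1−p*)·35.9029]/1.04 = 17.2433. B = V − Δ·S = 70.0958.
Root portfolio cost Δ·112+B reproduces V0=17.2433.

(0,0): Delta=-0.4719 Bond=70.0958
(1,0): Delta=-1.0000 Bond=114.3029
(1,1): Delta=-0.3348 Bond=54.6336
(2,0): Delta=-1.0000 Bond=118.8750
(2,1): Delta=-1.0000 Bond=118.8750
(2,2): Delta=-0.1622 Bond=29.4412
V0=17.2433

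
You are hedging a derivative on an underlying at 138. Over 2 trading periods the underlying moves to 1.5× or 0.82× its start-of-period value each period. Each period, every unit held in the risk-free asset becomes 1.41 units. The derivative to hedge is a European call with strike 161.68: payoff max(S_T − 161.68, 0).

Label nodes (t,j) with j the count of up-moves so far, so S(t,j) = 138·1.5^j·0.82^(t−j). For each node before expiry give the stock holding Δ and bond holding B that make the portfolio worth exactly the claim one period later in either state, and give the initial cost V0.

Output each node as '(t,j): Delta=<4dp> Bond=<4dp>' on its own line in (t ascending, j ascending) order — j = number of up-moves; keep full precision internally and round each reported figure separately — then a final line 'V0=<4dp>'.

(0,0): Delta=0.9311 Bond=-71.2075
(1,0): Delta=0.1047 Bond=-6.8932
(1,1): Delta=1.0000 Bond=-114.6667
V0=57.2831

No-arbitrage ⇒ martingale measure with p* = (R−d)/(u−d) = 0.8676.
Terminal values V(2,·): V(2,0)=0.0000, V(2,1)=8.0600, V(2,2)=148.8200
  t=1,j=0: stock 113.1600 → up 169.7400 (V=8.0600), down 92.7912 (V=0.0000). Price 4.9597; hedge Δ=0.1047, bond B=-6.8932.
  t=1,j=1: stock 207.0000 → up 310.5000 (V=148.8200), down 169.7400 (V=8.0600). Price 92.3333; hedge Δ=1.0000, bond B=-114.6667.
  t=0,j=0: stock 138.0000 → up 207.0000 (V=92.3333), down 113.1600 (V=4.9597). Price 57.2831; hedge Δ=0.9311, bond B=-71.2075.
Self-financing check: at every node Δ·S+B equals the discounted successor values.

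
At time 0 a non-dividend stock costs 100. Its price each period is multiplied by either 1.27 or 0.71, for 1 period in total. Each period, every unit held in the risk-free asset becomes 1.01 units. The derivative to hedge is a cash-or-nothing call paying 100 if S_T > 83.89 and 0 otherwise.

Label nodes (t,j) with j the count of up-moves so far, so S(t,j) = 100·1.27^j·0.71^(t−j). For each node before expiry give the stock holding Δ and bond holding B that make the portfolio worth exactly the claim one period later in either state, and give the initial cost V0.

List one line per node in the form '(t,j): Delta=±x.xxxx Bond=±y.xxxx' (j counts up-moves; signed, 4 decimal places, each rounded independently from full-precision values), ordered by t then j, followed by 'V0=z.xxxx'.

(0,0): Delta=1.7857 Bond=-125.5304
V0=53.0410

Risk-neutral probability p* = (R−d)/(u−d) = (1.01−0.71)/(1.27−0.71) = 0.5357.
Payoff layer (t=1): V(1,0)=0.0000, V(1,1)=100.0000
  t=0,j=0: stock 100.0000 → up 127.0000 (V=100.0000), down 71.0000 (V=0.0000). Price 53.0410; hedge Δ=1.7857, bond B=-125.5304.
Root portfolio cost Δ·100+B reproduces V0=53.0410.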